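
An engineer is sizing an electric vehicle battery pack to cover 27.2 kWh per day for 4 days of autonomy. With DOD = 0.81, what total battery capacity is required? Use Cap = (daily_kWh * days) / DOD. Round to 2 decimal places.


Total energy needed = daily * days = 27.2 * 4 = 108.8 kWh
Account for depth of discharge:
  Cap = total_energy / DOD = 108.8 / 0.81
  Cap = 134.32 kWh

134.32


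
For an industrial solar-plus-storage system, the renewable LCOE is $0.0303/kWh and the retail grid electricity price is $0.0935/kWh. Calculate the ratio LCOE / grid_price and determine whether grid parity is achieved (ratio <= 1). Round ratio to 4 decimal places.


Compare LCOE to grid price:
  LCOE = $0.0303/kWh, Grid price = $0.0935/kWh
  Ratio = LCOE / grid_price = 0.0303 / 0.0935 = 0.3241
  Grid parity achieved (ratio <= 1)? yes

0.3241


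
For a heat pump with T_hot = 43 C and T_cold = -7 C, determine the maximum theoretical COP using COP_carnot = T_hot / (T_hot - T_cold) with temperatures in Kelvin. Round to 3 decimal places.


Convert to Kelvin:
  T_hot = 43 + 273.15 = 316.15 K
  T_cold = -7 + 273.15 = 266.15 K
Apply Carnot COP formula:
  COP = T_hot_K / (T_hot_K - T_cold_K) = 316.15 / 50.0
  COP = 6.323

6.323


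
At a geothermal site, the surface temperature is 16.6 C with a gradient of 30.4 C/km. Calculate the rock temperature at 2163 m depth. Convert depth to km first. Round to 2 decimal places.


Convert depth to km: 2163 / 1000 = 2.163 km
Temperature increase = gradient * depth_km = 30.4 * 2.163 = 65.76 C
Temperature at depth = T_surface + delta_T = 16.6 + 65.76
T = 82.36 C

82.36


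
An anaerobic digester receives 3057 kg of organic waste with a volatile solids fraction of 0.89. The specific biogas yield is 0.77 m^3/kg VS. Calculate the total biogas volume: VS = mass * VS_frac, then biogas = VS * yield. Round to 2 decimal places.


Compute volatile solids:
  VS = mass * VS_fraction = 3057 * 0.89 = 2720.73 kg
Calculate biogas volume:
  Biogas = VS * specific_yield = 2720.73 * 0.77
  Biogas = 2094.96 m^3

2094.96


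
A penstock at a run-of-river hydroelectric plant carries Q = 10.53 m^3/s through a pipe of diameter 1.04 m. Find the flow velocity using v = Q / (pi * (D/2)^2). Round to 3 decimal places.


Compute pipe cross-sectional area:
  A = pi * (D/2)^2 = pi * (1.04/2)^2 = 0.8495 m^2
Calculate velocity:
  v = Q / A = 10.53 / 0.8495
  v = 12.396 m/s

12.396


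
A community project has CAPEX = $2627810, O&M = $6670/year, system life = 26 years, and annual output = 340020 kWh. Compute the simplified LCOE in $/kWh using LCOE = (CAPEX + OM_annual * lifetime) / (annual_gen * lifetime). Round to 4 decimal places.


Total cost = CAPEX + OM * lifetime = 2627810 + 6670 * 26 = 2627810 + 173420 = 2801230
Total generation = annual * lifetime = 340020 * 26 = 8840520 kWh
LCOE = 2801230 / 8840520
LCOE = 0.3169 $/kWh

0.3169


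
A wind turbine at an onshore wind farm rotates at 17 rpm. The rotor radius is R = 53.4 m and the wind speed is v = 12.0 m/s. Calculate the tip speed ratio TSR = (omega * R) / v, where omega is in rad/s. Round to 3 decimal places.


Convert rotational speed to rad/s:
  omega = 17 * 2 * pi / 60 = 1.7802 rad/s
Compute tip speed:
  v_tip = omega * R = 1.7802 * 53.4 = 95.065 m/s
Tip speed ratio:
  TSR = v_tip / v_wind = 95.065 / 12.0 = 7.922

7.922


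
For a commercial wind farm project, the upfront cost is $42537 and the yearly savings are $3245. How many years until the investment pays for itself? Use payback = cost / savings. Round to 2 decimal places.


Simple payback period = initial cost / annual savings
Payback = 42537 / 3245
Payback = 13.11 years

13.11


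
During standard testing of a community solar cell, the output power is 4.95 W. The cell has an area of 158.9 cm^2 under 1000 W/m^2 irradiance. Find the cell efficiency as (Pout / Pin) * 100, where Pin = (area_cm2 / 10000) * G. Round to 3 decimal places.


First compute the input power:
  Pin = area_cm2 / 10000 * G = 158.9 / 10000 * 1000 = 15.89 W
Then compute efficiency:
  Efficiency = (Pout / Pin) * 100 = (4.95 / 15.89) * 100
  Efficiency = 31.152%

31.152


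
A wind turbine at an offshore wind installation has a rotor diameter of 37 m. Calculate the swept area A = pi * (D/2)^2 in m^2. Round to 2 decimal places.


Compute the rotor radius:
  r = D / 2 = 37 / 2 = 18.5 m
Calculate swept area:
  A = pi * r^2 = pi * 18.5^2
  A = 1075.21 m^2

1075.21


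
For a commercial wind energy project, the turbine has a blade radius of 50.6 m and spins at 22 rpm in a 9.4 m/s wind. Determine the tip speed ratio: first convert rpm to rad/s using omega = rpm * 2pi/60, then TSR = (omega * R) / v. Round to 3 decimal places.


Convert rotational speed to rad/s:
  omega = 22 * 2 * pi / 60 = 2.3038 rad/s
Compute tip speed:
  v_tip = omega * R = 2.3038 * 50.6 = 116.574 m/s
Tip speed ratio:
  TSR = v_tip / v_wind = 116.574 / 9.4 = 12.401

12.401


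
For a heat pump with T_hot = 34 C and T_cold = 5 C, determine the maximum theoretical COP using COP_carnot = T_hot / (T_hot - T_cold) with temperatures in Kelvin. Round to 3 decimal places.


Convert to Kelvin:
  T_hot = 34 + 273.15 = 307.15 K
  T_cold = 5 + 273.15 = 278.15 K
Apply Carnot COP formula:
  COP = T_hot_K / (T_hot_K - T_cold_K) = 307.15 / 29.0
  COP = 10.591

10.591


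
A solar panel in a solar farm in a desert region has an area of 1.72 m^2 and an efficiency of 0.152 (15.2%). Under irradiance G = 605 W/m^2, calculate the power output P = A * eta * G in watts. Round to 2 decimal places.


Use the solar power formula P = A * eta * G.
Given: A = 1.72 m^2, eta = 0.152, G = 605 W/m^2
P = 1.72 * 0.152 * 605
P = 158.17 W

158.17


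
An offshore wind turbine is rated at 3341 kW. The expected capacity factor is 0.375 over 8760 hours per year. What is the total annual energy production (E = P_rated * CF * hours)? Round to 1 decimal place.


Annual energy = rated_kW * capacity_factor * hours_per_year
Given: P_rated = 3341 kW, CF = 0.375, hours = 8760
E = 3341 * 0.375 * 8760
E = 10975185.0 kWh

10975185.0


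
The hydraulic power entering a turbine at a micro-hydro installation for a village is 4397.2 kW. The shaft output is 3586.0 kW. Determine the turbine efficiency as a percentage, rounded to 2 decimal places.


Turbine efficiency = (output power / input power) * 100
eta = (3586.0 / 4397.2) * 100
eta = 81.55%

81.55


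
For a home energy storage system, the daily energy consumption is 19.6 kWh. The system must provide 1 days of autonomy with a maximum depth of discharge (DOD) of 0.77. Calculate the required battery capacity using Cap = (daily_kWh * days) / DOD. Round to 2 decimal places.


Total energy needed = daily * days = 19.6 * 1 = 19.6 kWh
Account for depth of discharge:
  Cap = total_energy / DOD = 19.6 / 0.77
  Cap = 25.45 kWh

25.45


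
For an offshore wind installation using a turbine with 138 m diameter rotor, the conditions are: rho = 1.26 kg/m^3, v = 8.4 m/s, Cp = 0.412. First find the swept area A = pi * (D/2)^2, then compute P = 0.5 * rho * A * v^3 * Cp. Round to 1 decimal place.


Step 1 -- Compute swept area:
  A = pi * (D/2)^2 = pi * (138/2)^2 = 14957.12 m^2
Step 2 -- Apply wind power equation:
  P = 0.5 * rho * A * v^3 * Cp
  v^3 = 8.4^3 = 592.704
  P = 0.5 * 1.26 * 14957.12 * 592.704 * 0.412
  P = 2301037.4 W

2301037.4


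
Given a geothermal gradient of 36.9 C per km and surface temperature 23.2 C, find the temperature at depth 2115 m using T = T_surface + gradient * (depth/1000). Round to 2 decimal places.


Convert depth to km: 2115 / 1000 = 2.115 km
Temperature increase = gradient * depth_km = 36.9 * 2.115 = 78.04 C
Temperature at depth = T_surface + delta_T = 23.2 + 78.04
T = 101.24 C

101.24


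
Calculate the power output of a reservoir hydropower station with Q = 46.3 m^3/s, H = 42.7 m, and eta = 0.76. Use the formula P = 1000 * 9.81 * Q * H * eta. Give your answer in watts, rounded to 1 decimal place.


Apply the hydropower formula P = rho * g * Q * H * eta
rho * g = 1000 * 9.81 = 9810.0
P = 9810.0 * 46.3 * 42.7 * 0.76
P = 14739795.8 W

14739795.8


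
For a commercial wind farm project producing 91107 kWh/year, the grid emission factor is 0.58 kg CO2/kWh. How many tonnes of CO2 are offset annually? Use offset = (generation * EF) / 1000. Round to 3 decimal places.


CO2 offset in kg = generation * emission_factor
CO2 offset = 91107 * 0.58 = 52842.06 kg
Convert to tonnes:
  CO2 offset = 52842.06 / 1000 = 52.842 tonnes

52.842


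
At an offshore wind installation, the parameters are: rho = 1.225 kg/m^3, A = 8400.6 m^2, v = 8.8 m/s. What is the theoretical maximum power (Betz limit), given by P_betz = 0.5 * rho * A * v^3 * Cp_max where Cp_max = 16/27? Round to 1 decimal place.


The Betz coefficient Cp_max = 16/27 = 0.5926
v^3 = 8.8^3 = 681.472
P_betz = 0.5 * rho * A * v^3 * Cp_max
P_betz = 0.5 * 1.225 * 8400.6 * 681.472 * 0.5926
P_betz = 2077880.8 W

2077880.8


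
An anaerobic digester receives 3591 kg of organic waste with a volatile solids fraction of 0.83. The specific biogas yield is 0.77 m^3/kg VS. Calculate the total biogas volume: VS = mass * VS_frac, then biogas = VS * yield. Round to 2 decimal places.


Compute volatile solids:
  VS = mass * VS_fraction = 3591 * 0.83 = 2980.53 kg
Calculate biogas volume:
  Biogas = VS * specific_yield = 2980.53 * 0.77
  Biogas = 2295.01 m^3

2295.01


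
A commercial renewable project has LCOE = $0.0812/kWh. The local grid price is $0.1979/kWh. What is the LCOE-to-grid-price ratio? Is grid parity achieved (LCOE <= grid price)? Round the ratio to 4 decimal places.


Compare LCOE to grid price:
  LCOE = $0.0812/kWh, Grid price = $0.1979/kWh
  Ratio = LCOE / grid_price = 0.0812 / 0.1979 = 0.4103
  Grid parity achieved (ratio <= 1)? yes

0.4103


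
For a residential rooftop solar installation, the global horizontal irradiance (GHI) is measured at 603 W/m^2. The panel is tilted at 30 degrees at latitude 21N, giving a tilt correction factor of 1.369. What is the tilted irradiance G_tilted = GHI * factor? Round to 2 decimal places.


Identify the given values:
  GHI = 603 W/m^2, tilt correction factor = 1.369
Apply the formula G_tilted = GHI * factor:
  G_tilted = 603 * 1.369
  G_tilted = 825.51 W/m^2

825.51


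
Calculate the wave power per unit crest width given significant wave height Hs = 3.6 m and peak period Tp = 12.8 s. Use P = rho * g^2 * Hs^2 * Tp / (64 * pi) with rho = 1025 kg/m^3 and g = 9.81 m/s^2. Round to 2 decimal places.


Apply wave power formula:
  g^2 = 9.81^2 = 96.2361
  Hs^2 = 3.6^2 = 12.96
  Numerator = rho * g^2 * Hs^2 * Tp = 1025 * 96.2361 * 12.96 * 12.8 = 16363524.51
  Denominator = 64 * pi = 201.0619
  P = 16363524.51 / 201.0619 = 81385.49 W/m

81385.49


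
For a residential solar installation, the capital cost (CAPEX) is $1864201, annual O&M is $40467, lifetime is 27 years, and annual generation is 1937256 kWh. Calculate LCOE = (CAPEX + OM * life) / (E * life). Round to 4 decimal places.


Total cost = CAPEX + OM * lifetime = 1864201 + 40467 * 27 = 1864201 + 1092609 = 2956810
Total generation = annual * lifetime = 1937256 * 27 = 52305912 kWh
LCOE = 2956810 / 52305912
LCOE = 0.0565 $/kWh

0.0565


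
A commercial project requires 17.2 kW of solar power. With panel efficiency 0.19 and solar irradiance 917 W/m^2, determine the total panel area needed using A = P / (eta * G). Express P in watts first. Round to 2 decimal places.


Convert target power to watts: P = 17.2 * 1000 = 17200.0 W
Compute denominator: eta * G = 0.19 * 917 = 174.23
Required area A = P / (eta * G) = 17200.0 / 174.23
A = 98.72 m^2

98.72


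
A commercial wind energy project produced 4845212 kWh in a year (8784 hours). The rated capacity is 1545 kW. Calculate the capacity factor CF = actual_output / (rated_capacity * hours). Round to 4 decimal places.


Capacity factor = actual output / maximum possible output
Maximum possible = rated * hours = 1545 * 8784 = 13571280 kWh
CF = 4845212 / 13571280
CF = 0.3570

0.3570


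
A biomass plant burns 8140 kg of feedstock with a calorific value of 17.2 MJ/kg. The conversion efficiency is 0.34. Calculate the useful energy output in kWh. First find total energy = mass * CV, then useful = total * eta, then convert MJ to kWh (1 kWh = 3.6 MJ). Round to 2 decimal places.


Total energy = mass * CV = 8140 * 17.2 = 140008.0 MJ
Useful energy = total * eta = 140008.0 * 0.34 = 47602.72 MJ
Convert to kWh: 47602.72 / 3.6
Useful energy = 13222.98 kWh

13222.98


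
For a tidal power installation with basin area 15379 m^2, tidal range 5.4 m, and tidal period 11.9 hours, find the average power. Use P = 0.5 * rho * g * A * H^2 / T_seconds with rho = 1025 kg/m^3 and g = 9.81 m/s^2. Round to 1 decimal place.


Convert period to seconds: T = 11.9 * 3600 = 42840.0 s
H^2 = 5.4^2 = 29.16
P = 0.5 * rho * g * A * H^2 / T
P = 0.5 * 1025 * 9.81 * 15379 * 29.16 / 42840.0
P = 52629.5 W

52629.5


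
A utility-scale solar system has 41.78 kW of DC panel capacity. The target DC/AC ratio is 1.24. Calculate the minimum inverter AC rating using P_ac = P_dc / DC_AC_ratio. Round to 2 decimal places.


The inverter AC capacity is determined by the DC/AC ratio.
Given: P_dc = 41.78 kW, DC/AC ratio = 1.24
P_ac = P_dc / ratio = 41.78 / 1.24
P_ac = 33.69 kW

33.69


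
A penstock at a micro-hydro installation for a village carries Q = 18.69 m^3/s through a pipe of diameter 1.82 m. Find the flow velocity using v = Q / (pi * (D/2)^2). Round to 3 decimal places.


Compute pipe cross-sectional area:
  A = pi * (D/2)^2 = pi * (1.82/2)^2 = 2.6016 m^2
Calculate velocity:
  v = Q / A = 18.69 / 2.6016
  v = 7.184 m/s

7.184


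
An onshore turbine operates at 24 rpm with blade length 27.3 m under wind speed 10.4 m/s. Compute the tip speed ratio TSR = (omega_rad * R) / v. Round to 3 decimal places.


Convert rotational speed to rad/s:
  omega = 24 * 2 * pi / 60 = 2.5133 rad/s
Compute tip speed:
  v_tip = omega * R = 2.5133 * 27.3 = 68.612 m/s
Tip speed ratio:
  TSR = v_tip / v_wind = 68.612 / 10.4 = 6.597

6.597


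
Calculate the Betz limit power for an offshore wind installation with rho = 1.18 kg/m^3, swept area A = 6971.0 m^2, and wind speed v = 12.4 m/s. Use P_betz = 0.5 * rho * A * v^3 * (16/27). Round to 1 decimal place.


The Betz coefficient Cp_max = 16/27 = 0.5926
v^3 = 12.4^3 = 1906.624
P_betz = 0.5 * rho * A * v^3 * Cp_max
P_betz = 0.5 * 1.18 * 6971.0 * 1906.624 * 0.5926
P_betz = 4646953.9 W

4646953.9


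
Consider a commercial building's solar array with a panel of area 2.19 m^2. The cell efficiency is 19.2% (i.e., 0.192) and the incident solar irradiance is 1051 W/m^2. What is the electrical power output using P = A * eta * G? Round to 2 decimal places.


Use the solar power formula P = A * eta * G.
Given: A = 2.19 m^2, eta = 0.192, G = 1051 W/m^2
P = 2.19 * 0.192 * 1051
P = 441.92 W

441.92


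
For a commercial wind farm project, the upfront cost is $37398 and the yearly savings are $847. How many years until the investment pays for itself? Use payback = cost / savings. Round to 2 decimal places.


Simple payback period = initial cost / annual savings
Payback = 37398 / 847
Payback = 44.15 years

44.15


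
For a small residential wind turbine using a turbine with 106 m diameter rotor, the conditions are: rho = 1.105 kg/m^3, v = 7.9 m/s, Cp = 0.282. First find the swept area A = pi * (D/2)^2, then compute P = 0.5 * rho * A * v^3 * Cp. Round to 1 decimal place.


Step 1 -- Compute swept area:
  A = pi * (D/2)^2 = pi * (106/2)^2 = 8824.73 m^2
Step 2 -- Apply wind power equation:
  P = 0.5 * rho * A * v^3 * Cp
  v^3 = 7.9^3 = 493.039
  P = 0.5 * 1.105 * 8824.73 * 493.039 * 0.282
  P = 677897.9 W

677897.9


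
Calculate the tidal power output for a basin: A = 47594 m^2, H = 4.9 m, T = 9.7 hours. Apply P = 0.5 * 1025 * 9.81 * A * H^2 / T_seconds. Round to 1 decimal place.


Convert period to seconds: T = 9.7 * 3600 = 34920.0 s
H^2 = 4.9^2 = 24.01
P = 0.5 * rho * g * A * H^2 / T
P = 0.5 * 1025 * 9.81 * 47594 * 24.01 / 34920.0
P = 164525.4 W

164525.4


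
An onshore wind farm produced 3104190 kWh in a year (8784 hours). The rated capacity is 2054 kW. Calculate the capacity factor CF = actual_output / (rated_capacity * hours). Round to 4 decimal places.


Capacity factor = actual output / maximum possible output
Maximum possible = rated * hours = 2054 * 8784 = 18042336 kWh
CF = 3104190 / 18042336
CF = 0.1721

0.1721


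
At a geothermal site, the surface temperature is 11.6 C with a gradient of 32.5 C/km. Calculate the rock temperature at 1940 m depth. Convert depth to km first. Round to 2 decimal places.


Convert depth to km: 1940 / 1000 = 1.94 km
Temperature increase = gradient * depth_km = 32.5 * 1.94 = 63.05 C
Temperature at depth = T_surface + delta_T = 11.6 + 63.05
T = 74.65 C

74.65


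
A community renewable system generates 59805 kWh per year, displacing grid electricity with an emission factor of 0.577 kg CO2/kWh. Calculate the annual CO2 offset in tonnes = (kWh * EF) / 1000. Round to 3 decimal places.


CO2 offset in kg = generation * emission_factor
CO2 offset = 59805 * 0.577 = 34507.49 kg
Convert to tonnes:
  CO2 offset = 34507.49 / 1000 = 34.507 tonnes

34.507


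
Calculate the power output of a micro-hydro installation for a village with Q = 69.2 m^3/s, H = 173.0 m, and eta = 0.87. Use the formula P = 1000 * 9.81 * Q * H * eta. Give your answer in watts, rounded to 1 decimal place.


Apply the hydropower formula P = rho * g * Q * H * eta
rho * g = 1000 * 9.81 = 9810.0
P = 9810.0 * 69.2 * 173.0 * 0.87
P = 102174014.5 W

102174014.5


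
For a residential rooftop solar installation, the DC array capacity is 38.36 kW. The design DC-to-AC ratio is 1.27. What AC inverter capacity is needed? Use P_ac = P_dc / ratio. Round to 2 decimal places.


The inverter AC capacity is determined by the DC/AC ratio.
Given: P_dc = 38.36 kW, DC/AC ratio = 1.27
P_ac = P_dc / ratio = 38.36 / 1.27
P_ac = 30.20 kW

30.20


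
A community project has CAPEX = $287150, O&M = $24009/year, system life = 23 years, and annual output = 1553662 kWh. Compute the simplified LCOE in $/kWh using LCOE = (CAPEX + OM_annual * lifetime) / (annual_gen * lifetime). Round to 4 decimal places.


Total cost = CAPEX + OM * lifetime = 287150 + 24009 * 23 = 287150 + 552207 = 839357
Total generation = annual * lifetime = 1553662 * 23 = 35734226 kWh
LCOE = 839357 / 35734226
LCOE = 0.0235 $/kWh

0.0235


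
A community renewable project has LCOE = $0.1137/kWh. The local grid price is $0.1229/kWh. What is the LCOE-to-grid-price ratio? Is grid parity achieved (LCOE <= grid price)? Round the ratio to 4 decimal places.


Compare LCOE to grid price:
  LCOE = $0.1137/kWh, Grid price = $0.1229/kWh
  Ratio = LCOE / grid_price = 0.1137 / 0.1229 = 0.9251
  Grid parity achieved (ratio <= 1)? yes

0.9251


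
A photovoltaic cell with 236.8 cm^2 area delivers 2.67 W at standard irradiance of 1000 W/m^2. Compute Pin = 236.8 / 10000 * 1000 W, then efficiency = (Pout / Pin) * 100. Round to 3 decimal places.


First compute the input power:
  Pin = area_cm2 / 10000 * G = 236.8 / 10000 * 1000 = 23.68 W
Then compute efficiency:
  Efficiency = (Pout / Pin) * 100 = (2.67 / 23.68) * 100
  Efficiency = 11.275%

11.275


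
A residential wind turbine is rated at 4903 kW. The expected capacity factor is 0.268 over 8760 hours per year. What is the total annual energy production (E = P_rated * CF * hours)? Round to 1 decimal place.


Annual energy = rated_kW * capacity_factor * hours_per_year
Given: P_rated = 4903 kW, CF = 0.268, hours = 8760
E = 4903 * 0.268 * 8760
E = 11510675.0 kWh

11510675.0


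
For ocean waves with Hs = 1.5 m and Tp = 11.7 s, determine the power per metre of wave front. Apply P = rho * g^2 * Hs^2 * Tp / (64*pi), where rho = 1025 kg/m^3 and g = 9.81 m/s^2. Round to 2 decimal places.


Apply wave power formula:
  g^2 = 9.81^2 = 96.2361
  Hs^2 = 1.5^2 = 2.25
  Numerator = rho * g^2 * Hs^2 * Tp = 1025 * 96.2361 * 2.25 * 11.7 = 2596750.72
  Denominator = 64 * pi = 201.0619
  P = 2596750.72 / 201.0619 = 12915.18 W/m

12915.18


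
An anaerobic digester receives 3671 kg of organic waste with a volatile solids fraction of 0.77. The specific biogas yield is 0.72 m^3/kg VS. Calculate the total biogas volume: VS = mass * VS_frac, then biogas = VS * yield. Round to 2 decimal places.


Compute volatile solids:
  VS = mass * VS_fraction = 3671 * 0.77 = 2826.67 kg
Calculate biogas volume:
  Biogas = VS * specific_yield = 2826.67 * 0.72
  Biogas = 2035.20 m^3

2035.20


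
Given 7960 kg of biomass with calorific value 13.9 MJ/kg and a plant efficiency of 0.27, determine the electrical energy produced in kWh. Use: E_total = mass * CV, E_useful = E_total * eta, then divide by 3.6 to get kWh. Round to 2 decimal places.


Total energy = mass * CV = 7960 * 13.9 = 110644.0 MJ
Useful energy = total * eta = 110644.0 * 0.27 = 29873.88 MJ
Convert to kWh: 29873.88 / 3.6
Useful energy = 8298.30 kWh

8298.30


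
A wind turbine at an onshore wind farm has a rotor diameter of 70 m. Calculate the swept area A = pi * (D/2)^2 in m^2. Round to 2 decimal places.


Compute the rotor radius:
  r = D / 2 = 70 / 2 = 35.0 m
Calculate swept area:
  A = pi * r^2 = pi * 35.0^2
  A = 3848.45 m^2

3848.45


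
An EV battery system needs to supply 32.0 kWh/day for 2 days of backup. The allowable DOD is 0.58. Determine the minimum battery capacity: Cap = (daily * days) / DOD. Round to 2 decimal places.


Total energy needed = daily * days = 32.0 * 2 = 64.0 kWh
Account for depth of discharge:
  Cap = total_energy / DOD = 64.0 / 0.58
  Cap = 110.34 kWh

110.34


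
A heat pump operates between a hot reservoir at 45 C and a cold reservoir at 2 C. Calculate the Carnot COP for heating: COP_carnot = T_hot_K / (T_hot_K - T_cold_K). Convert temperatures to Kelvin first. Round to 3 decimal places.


Convert to Kelvin:
  T_hot = 45 + 273.15 = 318.15 K
  T_cold = 2 + 273.15 = 275.15 K
Apply Carnot COP formula:
  COP = T_hot_K / (T_hot_K - T_cold_K) = 318.15 / 43.0
  COP = 7.399

7.399


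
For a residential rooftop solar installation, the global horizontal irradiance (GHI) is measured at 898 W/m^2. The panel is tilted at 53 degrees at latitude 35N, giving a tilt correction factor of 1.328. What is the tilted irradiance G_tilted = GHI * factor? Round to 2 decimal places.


Identify the given values:
  GHI = 898 W/m^2, tilt correction factor = 1.328
Apply the formula G_tilted = GHI * factor:
  G_tilted = 898 * 1.328
  G_tilted = 1192.54 W/m^2

1192.54


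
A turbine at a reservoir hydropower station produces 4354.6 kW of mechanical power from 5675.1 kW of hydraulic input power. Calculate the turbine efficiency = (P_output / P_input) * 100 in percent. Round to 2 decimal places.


Turbine efficiency = (output power / input power) * 100
eta = (4354.6 / 5675.1) * 100
eta = 76.73%

76.73


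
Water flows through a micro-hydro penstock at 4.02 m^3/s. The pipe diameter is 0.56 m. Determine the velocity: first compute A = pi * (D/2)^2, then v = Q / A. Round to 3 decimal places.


Compute pipe cross-sectional area:
  A = pi * (D/2)^2 = pi * (0.56/2)^2 = 0.2463 m^2
Calculate velocity:
  v = Q / A = 4.02 / 0.2463
  v = 16.322 m/s

16.322


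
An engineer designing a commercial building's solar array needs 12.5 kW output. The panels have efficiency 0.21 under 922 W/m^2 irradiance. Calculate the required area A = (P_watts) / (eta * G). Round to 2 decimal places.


Convert target power to watts: P = 12.5 * 1000 = 12500.0 W
Compute denominator: eta * G = 0.21 * 922 = 193.62
Required area A = P / (eta * G) = 12500.0 / 193.62
A = 64.56 m^2

64.56


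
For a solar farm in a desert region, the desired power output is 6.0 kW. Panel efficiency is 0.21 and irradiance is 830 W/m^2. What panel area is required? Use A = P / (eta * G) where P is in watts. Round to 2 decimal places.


Convert target power to watts: P = 6.0 * 1000 = 6000.0 W
Compute denominator: eta * G = 0.21 * 830 = 174.3
Required area A = P / (eta * G) = 6000.0 / 174.3
A = 34.42 m^2

34.42


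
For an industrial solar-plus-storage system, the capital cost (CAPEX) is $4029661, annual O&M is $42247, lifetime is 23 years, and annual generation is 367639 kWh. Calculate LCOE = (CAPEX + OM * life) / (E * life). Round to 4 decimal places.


Total cost = CAPEX + OM * lifetime = 4029661 + 42247 * 23 = 4029661 + 971681 = 5001342
Total generation = annual * lifetime = 367639 * 23 = 8455697 kWh
LCOE = 5001342 / 8455697
LCOE = 0.5915 $/kWh

0.5915


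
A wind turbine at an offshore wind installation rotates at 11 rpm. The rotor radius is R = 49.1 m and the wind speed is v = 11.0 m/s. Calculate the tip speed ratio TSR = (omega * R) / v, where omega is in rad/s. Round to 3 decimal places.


Convert rotational speed to rad/s:
  omega = 11 * 2 * pi / 60 = 1.1519 rad/s
Compute tip speed:
  v_tip = omega * R = 1.1519 * 49.1 = 56.559 m/s
Tip speed ratio:
  TSR = v_tip / v_wind = 56.559 / 11.0 = 5.142

5.142


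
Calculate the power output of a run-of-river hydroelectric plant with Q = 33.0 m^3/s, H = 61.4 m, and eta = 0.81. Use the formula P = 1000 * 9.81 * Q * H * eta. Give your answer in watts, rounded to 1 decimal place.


Apply the hydropower formula P = rho * g * Q * H * eta
rho * g = 1000 * 9.81 = 9810.0
P = 9810.0 * 33.0 * 61.4 * 0.81
P = 16100387.8 W

16100387.8


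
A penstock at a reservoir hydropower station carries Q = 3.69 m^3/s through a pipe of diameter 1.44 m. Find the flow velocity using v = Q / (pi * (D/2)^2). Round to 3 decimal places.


Compute pipe cross-sectional area:
  A = pi * (D/2)^2 = pi * (1.44/2)^2 = 1.6286 m^2
Calculate velocity:
  v = Q / A = 3.69 / 1.6286
  v = 2.266 m/s

2.266


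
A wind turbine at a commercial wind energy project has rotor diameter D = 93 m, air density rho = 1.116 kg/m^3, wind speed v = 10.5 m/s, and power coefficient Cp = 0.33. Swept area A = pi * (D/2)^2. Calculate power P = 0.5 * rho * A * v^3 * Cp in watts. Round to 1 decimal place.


Step 1 -- Compute swept area:
  A = pi * (D/2)^2 = pi * (93/2)^2 = 6792.91 m^2
Step 2 -- Apply wind power equation:
  P = 0.5 * rho * A * v^3 * Cp
  v^3 = 10.5^3 = 1157.625
  P = 0.5 * 1.116 * 6792.91 * 1157.625 * 0.33
  P = 1448010.8 W

1448010.8


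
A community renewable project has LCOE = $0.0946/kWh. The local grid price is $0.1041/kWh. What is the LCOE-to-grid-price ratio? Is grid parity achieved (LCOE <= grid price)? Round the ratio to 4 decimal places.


Compare LCOE to grid price:
  LCOE = $0.0946/kWh, Grid price = $0.1041/kWh
  Ratio = LCOE / grid_price = 0.0946 / 0.1041 = 0.9087
  Grid parity achieved (ratio <= 1)? yes

0.9087


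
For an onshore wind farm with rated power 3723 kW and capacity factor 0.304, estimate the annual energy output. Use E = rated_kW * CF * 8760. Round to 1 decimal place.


Annual energy = rated_kW * capacity_factor * hours_per_year
Given: P_rated = 3723 kW, CF = 0.304, hours = 8760
E = 3723 * 0.304 * 8760
E = 9914497.9 kWh

9914497.9


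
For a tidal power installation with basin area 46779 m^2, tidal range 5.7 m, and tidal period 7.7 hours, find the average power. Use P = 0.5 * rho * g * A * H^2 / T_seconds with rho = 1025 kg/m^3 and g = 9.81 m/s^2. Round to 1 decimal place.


Convert period to seconds: T = 7.7 * 3600 = 27720.0 s
H^2 = 5.7^2 = 32.49
P = 0.5 * rho * g * A * H^2 / T
P = 0.5 * 1025 * 9.81 * 46779 * 32.49 / 27720.0
P = 275657.8 W

275657.8


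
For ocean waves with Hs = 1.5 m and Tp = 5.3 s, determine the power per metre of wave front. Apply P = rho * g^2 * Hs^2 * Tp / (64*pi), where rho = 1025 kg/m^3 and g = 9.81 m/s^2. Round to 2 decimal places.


Apply wave power formula:
  g^2 = 9.81^2 = 96.2361
  Hs^2 = 1.5^2 = 2.25
  Numerator = rho * g^2 * Hs^2 * Tp = 1025 * 96.2361 * 2.25 * 5.3 = 1176305.88
  Denominator = 64 * pi = 201.0619
  P = 1176305.88 / 201.0619 = 5850.47 W/m

5850.47


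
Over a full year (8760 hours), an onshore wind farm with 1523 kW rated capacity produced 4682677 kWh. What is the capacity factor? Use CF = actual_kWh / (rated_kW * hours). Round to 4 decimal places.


Capacity factor = actual output / maximum possible output
Maximum possible = rated * hours = 1523 * 8760 = 13341480 kWh
CF = 4682677 / 13341480
CF = 0.3510

0.3510


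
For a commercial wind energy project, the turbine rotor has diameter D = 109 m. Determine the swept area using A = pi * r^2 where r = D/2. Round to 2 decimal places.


Compute the rotor radius:
  r = D / 2 = 109 / 2 = 54.5 m
Calculate swept area:
  A = pi * r^2 = pi * 54.5^2
  A = 9331.32 m^2

9331.32


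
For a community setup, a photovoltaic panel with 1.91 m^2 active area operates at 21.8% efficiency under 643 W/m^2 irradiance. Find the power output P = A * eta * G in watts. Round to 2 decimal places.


Use the solar power formula P = A * eta * G.
Given: A = 1.91 m^2, eta = 0.218, G = 643 W/m^2
P = 1.91 * 0.218 * 643
P = 267.73 W

267.73


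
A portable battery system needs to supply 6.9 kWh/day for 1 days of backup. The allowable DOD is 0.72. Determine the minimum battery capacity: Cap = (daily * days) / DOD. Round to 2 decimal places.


Total energy needed = daily * days = 6.9 * 1 = 6.9 kWh
Account for depth of discharge:
  Cap = total_energy / DOD = 6.9 / 0.72
  Cap = 9.58 kWh

9.58


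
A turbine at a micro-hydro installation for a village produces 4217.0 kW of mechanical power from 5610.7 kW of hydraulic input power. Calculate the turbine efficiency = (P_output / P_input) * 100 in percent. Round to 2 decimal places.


Turbine efficiency = (output power / input power) * 100
eta = (4217.0 / 5610.7) * 100
eta = 75.16%

75.16


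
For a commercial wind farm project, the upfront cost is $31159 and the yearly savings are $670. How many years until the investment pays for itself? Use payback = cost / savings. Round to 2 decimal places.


Simple payback period = initial cost / annual savings
Payback = 31159 / 670
Payback = 46.51 years

46.51


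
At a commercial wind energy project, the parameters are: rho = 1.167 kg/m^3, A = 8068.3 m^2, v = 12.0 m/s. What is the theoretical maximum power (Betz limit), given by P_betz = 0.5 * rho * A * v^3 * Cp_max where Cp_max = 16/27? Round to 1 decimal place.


The Betz coefficient Cp_max = 16/27 = 0.5926
v^3 = 12.0^3 = 1728.0
P_betz = 0.5 * rho * A * v^3 * Cp_max
P_betz = 0.5 * 1.167 * 8068.3 * 1728.0 * 0.5926
P_betz = 4820841.5 W

4820841.5


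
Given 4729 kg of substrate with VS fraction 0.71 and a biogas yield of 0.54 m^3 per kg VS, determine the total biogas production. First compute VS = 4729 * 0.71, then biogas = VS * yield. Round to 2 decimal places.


Compute volatile solids:
  VS = mass * VS_fraction = 4729 * 0.71 = 3357.59 kg
Calculate biogas volume:
  Biogas = VS * specific_yield = 3357.59 * 0.54
  Biogas = 1813.10 m^3

1813.10


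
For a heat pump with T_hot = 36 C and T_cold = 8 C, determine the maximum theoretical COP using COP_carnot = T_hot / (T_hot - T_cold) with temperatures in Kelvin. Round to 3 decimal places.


Convert to Kelvin:
  T_hot = 36 + 273.15 = 309.15 K
  T_cold = 8 + 273.15 = 281.15 K
Apply Carnot COP formula:
  COP = T_hot_K / (T_hot_K - T_cold_K) = 309.15 / 28.0
  COP = 11.041

11.041


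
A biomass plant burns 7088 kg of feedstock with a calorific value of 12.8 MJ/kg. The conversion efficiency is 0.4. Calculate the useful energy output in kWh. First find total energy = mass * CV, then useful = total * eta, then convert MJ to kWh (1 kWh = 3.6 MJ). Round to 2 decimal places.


Total energy = mass * CV = 7088 * 12.8 = 90726.4 MJ
Useful energy = total * eta = 90726.4 * 0.4 = 36290.56 MJ
Convert to kWh: 36290.56 / 3.6
Useful energy = 10080.71 kWh

10080.71


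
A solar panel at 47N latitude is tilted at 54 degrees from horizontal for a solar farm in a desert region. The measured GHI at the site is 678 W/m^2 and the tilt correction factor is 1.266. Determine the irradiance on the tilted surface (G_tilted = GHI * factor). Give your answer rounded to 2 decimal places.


Identify the given values:
  GHI = 678 W/m^2, tilt correction factor = 1.266
Apply the formula G_tilted = GHI * factor:
  G_tilted = 678 * 1.266
  G_tilted = 858.35 W/m^2

858.35


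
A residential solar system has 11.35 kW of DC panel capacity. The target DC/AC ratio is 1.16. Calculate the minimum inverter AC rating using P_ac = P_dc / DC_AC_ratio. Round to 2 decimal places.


The inverter AC capacity is determined by the DC/AC ratio.
Given: P_dc = 11.35 kW, DC/AC ratio = 1.16
P_ac = P_dc / ratio = 11.35 / 1.16
P_ac = 9.78 kW

9.78


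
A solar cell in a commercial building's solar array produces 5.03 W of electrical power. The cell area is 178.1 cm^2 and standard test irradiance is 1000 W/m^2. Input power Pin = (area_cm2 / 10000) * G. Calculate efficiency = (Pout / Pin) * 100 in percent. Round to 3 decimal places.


First compute the input power:
  Pin = area_cm2 / 10000 * G = 178.1 / 10000 * 1000 = 17.81 W
Then compute efficiency:
  Efficiency = (Pout / Pin) * 100 = (5.03 / 17.81) * 100
  Efficiency = 28.243%

28.243


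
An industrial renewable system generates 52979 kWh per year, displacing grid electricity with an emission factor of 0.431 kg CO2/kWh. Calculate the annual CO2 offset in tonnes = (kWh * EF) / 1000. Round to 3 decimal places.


CO2 offset in kg = generation * emission_factor
CO2 offset = 52979 * 0.431 = 22833.95 kg
Convert to tonnes:
  CO2 offset = 22833.95 / 1000 = 22.834 tonnes

22.834


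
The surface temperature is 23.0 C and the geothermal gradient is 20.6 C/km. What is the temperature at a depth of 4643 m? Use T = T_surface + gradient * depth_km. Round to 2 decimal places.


Convert depth to km: 4643 / 1000 = 4.643 km
Temperature increase = gradient * depth_km = 20.6 * 4.643 = 95.65 C
Temperature at depth = T_surface + delta_T = 23.0 + 95.65
T = 118.65 C

118.65


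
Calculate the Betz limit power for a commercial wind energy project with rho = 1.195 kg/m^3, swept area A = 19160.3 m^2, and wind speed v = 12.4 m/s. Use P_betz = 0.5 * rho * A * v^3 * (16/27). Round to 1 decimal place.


The Betz coefficient Cp_max = 16/27 = 0.5926
v^3 = 12.4^3 = 1906.624
P_betz = 0.5 * rho * A * v^3 * Cp_max
P_betz = 0.5 * 1.195 * 19160.3 * 1906.624 * 0.5926
P_betz = 12934852.7 W

12934852.7


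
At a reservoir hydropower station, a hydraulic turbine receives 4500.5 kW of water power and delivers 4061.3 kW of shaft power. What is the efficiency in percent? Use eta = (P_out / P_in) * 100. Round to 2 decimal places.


Turbine efficiency = (output power / input power) * 100
eta = (4061.3 / 4500.5) * 100
eta = 90.24%

90.24


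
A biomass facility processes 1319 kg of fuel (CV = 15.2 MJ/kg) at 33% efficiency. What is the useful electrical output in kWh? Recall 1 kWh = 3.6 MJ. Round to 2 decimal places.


Total energy = mass * CV = 1319 * 15.2 = 20048.8 MJ
Useful energy = total * eta = 20048.8 * 0.33 = 6616.1 MJ
Convert to kWh: 6616.1 / 3.6
Useful energy = 1837.81 kWh

1837.81


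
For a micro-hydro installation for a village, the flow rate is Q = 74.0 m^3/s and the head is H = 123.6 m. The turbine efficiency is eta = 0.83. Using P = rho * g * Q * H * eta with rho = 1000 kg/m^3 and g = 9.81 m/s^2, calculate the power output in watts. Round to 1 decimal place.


Apply the hydropower formula P = rho * g * Q * H * eta
rho * g = 1000 * 9.81 = 9810.0
P = 9810.0 * 74.0 * 123.6 * 0.83
P = 74472732.7 W

74472732.7


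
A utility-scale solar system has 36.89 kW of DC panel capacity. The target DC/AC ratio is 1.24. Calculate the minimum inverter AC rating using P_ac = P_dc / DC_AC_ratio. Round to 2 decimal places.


The inverter AC capacity is determined by the DC/AC ratio.
Given: P_dc = 36.89 kW, DC/AC ratio = 1.24
P_ac = P_dc / ratio = 36.89 / 1.24
P_ac = 29.75 kW

29.75


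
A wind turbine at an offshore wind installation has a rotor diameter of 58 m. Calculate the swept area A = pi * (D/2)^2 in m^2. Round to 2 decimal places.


Compute the rotor radius:
  r = D / 2 = 58 / 2 = 29.0 m
Calculate swept area:
  A = pi * r^2 = pi * 29.0^2
  A = 2642.08 m^2

2642.08


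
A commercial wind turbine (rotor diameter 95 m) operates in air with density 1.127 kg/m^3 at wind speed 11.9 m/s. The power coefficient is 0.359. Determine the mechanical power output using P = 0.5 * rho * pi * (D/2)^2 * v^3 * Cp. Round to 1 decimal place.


Step 1 -- Compute swept area:
  A = pi * (D/2)^2 = pi * (95/2)^2 = 7088.22 m^2
Step 2 -- Apply wind power equation:
  P = 0.5 * rho * A * v^3 * Cp
  v^3 = 11.9^3 = 1685.159
  P = 0.5 * 1.127 * 7088.22 * 1685.159 * 0.359
  P = 2416386.2 W

2416386.2


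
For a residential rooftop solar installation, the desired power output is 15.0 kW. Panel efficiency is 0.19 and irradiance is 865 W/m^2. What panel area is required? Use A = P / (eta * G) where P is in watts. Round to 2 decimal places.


Convert target power to watts: P = 15.0 * 1000 = 15000.0 W
Compute denominator: eta * G = 0.19 * 865 = 164.35
Required area A = P / (eta * G) = 15000.0 / 164.35
A = 91.27 m^2

91.27


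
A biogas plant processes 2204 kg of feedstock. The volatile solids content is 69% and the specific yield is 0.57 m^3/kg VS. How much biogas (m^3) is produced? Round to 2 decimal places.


Compute volatile solids:
  VS = mass * VS_fraction = 2204 * 0.69 = 1520.76 kg
Calculate biogas volume:
  Biogas = VS * specific_yield = 1520.76 * 0.57
  Biogas = 866.83 m^3

866.83


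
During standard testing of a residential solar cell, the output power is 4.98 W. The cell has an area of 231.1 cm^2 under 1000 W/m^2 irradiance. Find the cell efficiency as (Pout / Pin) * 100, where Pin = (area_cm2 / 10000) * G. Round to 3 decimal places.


First compute the input power:
  Pin = area_cm2 / 10000 * G = 231.1 / 10000 * 1000 = 23.11 W
Then compute efficiency:
  Efficiency = (Pout / Pin) * 100 = (4.98 / 23.11) * 100
  Efficiency = 21.549%

21.549


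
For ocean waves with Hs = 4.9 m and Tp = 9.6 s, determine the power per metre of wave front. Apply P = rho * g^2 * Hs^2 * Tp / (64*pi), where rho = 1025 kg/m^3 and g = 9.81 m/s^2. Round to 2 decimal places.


Apply wave power formula:
  g^2 = 9.81^2 = 96.2361
  Hs^2 = 4.9^2 = 24.01
  Numerator = rho * g^2 * Hs^2 * Tp = 1025 * 96.2361 * 24.01 * 9.6 = 22736587.01
  Denominator = 64 * pi = 201.0619
  P = 22736587.01 / 201.0619 = 113082.51 W/m

113082.51


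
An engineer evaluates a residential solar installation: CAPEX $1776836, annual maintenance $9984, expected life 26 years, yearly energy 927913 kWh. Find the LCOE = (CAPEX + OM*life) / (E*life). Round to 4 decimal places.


Total cost = CAPEX + OM * lifetime = 1776836 + 9984 * 26 = 1776836 + 259584 = 2036420
Total generation = annual * lifetime = 927913 * 26 = 24125738 kWh
LCOE = 2036420 / 24125738
LCOE = 0.0844 $/kWh

0.0844


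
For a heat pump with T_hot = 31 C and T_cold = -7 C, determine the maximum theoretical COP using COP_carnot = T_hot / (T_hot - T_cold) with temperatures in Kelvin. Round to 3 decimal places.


Convert to Kelvin:
  T_hot = 31 + 273.15 = 304.15 K
  T_cold = -7 + 273.15 = 266.15 K
Apply Carnot COP formula:
  COP = T_hot_K / (T_hot_K - T_cold_K) = 304.15 / 38.0
  COP = 8.004

8.004


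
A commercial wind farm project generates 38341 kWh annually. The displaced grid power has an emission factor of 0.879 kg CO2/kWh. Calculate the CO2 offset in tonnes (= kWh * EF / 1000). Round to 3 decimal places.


CO2 offset in kg = generation * emission_factor
CO2 offset = 38341 * 0.879 = 33701.74 kg
Convert to tonnes:
  CO2 offset = 33701.74 / 1000 = 33.702 tonnes

33.702


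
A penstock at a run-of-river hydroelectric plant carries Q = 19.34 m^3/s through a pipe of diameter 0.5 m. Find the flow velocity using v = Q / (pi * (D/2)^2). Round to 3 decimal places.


Compute pipe cross-sectional area:
  A = pi * (D/2)^2 = pi * (0.5/2)^2 = 0.1963 m^2
Calculate velocity:
  v = Q / A = 19.34 / 0.1963
  v = 98.498 m/s

98.498


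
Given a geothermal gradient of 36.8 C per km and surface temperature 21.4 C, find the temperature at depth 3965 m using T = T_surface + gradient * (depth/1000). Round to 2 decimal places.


Convert depth to km: 3965 / 1000 = 3.965 km
Temperature increase = gradient * depth_km = 36.8 * 3.965 = 145.91 C
Temperature at depth = T_surface + delta_T = 21.4 + 145.91
T = 167.31 C

167.31
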